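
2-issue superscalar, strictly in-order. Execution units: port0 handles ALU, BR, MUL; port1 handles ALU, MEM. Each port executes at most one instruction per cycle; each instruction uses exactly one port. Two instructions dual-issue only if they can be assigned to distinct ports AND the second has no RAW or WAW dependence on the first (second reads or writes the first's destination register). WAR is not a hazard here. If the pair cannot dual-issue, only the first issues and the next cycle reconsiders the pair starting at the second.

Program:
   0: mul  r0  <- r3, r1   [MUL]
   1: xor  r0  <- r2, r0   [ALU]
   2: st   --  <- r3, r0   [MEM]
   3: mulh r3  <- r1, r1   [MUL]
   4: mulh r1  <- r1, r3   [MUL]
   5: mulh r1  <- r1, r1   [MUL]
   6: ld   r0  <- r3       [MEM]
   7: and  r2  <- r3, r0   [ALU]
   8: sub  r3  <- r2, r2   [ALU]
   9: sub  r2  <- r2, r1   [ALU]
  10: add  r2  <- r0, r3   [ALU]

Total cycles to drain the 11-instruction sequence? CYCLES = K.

CYCLES = 8

t=0 i0:mul.MUL ; RAW+WAW r0
t=1 i1:xor.ALU ; RAW r0
t=2 i2,i3:st.MEM/mulh.MUL ; pair
t=3 i4:mulh.MUL ; no-port MUL/MUL
t=4 i5,i6:mulh.MUL/ld.MEM ; pair
t=5 i7:and.ALU ; RAW r2
t=6 i8,i9:sub.ALU/sub.ALU ; pair
t=7 i10:add.ALU ; tail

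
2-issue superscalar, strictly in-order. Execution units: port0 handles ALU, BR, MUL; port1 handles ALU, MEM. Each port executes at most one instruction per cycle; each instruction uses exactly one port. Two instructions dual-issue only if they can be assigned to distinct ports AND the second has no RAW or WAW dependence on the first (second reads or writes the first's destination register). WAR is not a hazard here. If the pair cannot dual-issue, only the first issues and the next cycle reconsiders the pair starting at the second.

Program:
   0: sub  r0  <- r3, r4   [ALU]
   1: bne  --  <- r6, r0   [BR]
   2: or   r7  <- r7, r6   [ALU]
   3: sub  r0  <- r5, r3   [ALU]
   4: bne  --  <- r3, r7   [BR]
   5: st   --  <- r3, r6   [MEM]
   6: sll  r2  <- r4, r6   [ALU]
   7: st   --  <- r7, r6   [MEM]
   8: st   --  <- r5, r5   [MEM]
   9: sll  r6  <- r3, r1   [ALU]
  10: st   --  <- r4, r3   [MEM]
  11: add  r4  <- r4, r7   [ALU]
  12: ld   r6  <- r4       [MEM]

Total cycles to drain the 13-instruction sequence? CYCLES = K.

CYCLES = 8

#0 head=0: sub i0 RAW r0
#1 head=1: bne;or i1+i2 pair
#2 head=3: sub;bne i3+i4 pair
#3 head=5: st;sll i5+i6 pair
#4 head=7: st i7 no-port MEM/MEM
#5 head=8: st;sll i8+i9 pair
#6 head=10: st;add i10+i11 pair
#7 head=12: ld i12 tail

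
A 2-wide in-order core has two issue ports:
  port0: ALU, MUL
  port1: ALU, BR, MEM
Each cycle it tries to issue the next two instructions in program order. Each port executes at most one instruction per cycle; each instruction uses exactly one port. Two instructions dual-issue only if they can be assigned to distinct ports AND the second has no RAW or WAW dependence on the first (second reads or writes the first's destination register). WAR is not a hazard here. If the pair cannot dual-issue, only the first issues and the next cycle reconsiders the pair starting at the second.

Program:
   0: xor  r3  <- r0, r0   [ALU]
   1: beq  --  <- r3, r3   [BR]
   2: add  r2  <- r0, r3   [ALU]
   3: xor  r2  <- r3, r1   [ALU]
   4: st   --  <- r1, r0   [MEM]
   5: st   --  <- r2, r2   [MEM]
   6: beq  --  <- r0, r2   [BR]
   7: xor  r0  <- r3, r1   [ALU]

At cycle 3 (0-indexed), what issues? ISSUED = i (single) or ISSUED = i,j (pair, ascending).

ISSUED = 5

[0] i0  xor.ALU  -- RAW r3
[1] i1&i2  beq.BR add.ALU  -- 2-wide
[2] i3&i4  xor.ALU st.MEM  -- 2-wide
[3] i5  st.MEM  -- no-port MEM/BR
[4] i6&i7  beq.BR xor.ALU  -- 2-wide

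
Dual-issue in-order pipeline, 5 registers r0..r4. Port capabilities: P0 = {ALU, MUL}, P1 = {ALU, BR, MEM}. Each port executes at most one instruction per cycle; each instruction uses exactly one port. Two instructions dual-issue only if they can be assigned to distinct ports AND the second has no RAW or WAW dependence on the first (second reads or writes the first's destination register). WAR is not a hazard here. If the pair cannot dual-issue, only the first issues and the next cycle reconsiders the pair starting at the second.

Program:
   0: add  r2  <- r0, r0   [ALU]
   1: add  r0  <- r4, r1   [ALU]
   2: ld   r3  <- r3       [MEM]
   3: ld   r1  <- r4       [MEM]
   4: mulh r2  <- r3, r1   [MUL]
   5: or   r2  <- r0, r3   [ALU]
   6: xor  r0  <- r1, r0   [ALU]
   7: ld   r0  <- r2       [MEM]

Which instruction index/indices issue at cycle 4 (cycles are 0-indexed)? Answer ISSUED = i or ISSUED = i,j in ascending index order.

ISSUED = 5,6

  cy0 -> i0&i1 (add;add) 2-wide
  cy1 -> i2 (ld) no-port MEM/MEM
  cy2 -> i3 (ld) RAW r1
  cy3 -> i4 (mulh) WAW r2
  cy4 -> i5&i6 (or;xor) 2-wide
  cy5 -> i7 (ld) tail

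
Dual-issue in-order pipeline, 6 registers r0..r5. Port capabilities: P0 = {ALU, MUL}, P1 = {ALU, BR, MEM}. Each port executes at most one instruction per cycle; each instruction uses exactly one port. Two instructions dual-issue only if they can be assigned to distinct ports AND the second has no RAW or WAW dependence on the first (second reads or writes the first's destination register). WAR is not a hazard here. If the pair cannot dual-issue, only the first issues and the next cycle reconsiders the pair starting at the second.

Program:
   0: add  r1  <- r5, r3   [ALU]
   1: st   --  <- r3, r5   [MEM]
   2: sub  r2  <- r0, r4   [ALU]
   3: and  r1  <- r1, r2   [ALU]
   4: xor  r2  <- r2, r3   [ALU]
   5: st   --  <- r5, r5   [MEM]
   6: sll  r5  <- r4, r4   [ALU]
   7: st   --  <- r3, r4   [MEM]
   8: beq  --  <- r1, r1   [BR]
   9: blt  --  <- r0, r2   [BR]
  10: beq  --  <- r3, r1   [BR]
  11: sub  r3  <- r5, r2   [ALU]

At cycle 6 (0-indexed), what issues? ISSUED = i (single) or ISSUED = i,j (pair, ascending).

#0 head=0: add.ALU/st.MEM i0,i1 dual
#1 head=2: sub.ALU i2 RAW r2
#2 head=3: and.ALU/xor.ALU i3,i4 dual
#3 head=5: st.MEM/sll.ALU i5,i6 dual
#4 head=7: st.MEM i7 no-port MEM/BR
#5 head=8: beq.BR i8 no-port BR/BR
#6 head=9: blt.BR i9 no-port BR/BR
#7 head=10: beq.BR/sub.ALU i10,i11 dual

ISSUED = 9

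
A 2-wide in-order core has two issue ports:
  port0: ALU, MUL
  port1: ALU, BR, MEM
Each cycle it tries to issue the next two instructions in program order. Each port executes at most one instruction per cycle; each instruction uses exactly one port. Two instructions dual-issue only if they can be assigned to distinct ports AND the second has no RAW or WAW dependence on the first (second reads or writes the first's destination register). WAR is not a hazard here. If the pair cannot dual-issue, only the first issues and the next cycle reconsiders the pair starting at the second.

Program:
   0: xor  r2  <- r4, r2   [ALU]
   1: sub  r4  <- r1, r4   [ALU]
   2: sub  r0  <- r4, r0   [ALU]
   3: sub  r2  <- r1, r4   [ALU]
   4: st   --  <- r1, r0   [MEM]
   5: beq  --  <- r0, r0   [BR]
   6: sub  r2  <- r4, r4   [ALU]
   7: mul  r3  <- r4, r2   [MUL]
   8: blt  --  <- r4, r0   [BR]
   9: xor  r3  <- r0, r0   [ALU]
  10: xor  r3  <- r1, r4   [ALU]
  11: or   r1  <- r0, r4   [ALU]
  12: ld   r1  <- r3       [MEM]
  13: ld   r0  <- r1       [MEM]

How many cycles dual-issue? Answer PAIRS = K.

0. xor.ALU+sub.ALU @i0+i1  | dual
1. sub.ALU+sub.ALU @i2+i3  | dual
2. st.MEM @i4  | no-port MEM/BR
3. beq.BR+sub.ALU @i5+i6  | dual
4. mul.MUL+blt.BR @i7+i8  | dual
5. xor.ALU @i9  | WAW r3
6. xor.ALU+or.ALU @i10+i11  | dual
7. ld.MEM @i12  | no-port MEM/MEM
8. ld.MEM @i13  | tail

PAIRS = 5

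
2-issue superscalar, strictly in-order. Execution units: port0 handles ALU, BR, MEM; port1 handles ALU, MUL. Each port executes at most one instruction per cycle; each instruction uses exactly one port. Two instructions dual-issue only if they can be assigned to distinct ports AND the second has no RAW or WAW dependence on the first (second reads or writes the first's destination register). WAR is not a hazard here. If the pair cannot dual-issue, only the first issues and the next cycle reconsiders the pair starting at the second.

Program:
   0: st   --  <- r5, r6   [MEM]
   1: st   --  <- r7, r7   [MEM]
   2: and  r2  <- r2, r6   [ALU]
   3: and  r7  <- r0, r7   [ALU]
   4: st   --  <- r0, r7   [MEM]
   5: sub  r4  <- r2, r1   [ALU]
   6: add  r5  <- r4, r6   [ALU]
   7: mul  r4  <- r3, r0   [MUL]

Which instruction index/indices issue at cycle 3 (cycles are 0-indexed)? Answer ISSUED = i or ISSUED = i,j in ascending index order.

t=0 i0:st.MEM ; no-port MEM/MEM
t=1 i1,i2:st.MEM and.ALU ; dual
t=2 i3:and.ALU ; RAW r7
t=3 i4,i5:st.MEM sub.ALU ; dual
t=4 i6,i7:add.ALU mul.MUL ; dual

ISSUED = 4,5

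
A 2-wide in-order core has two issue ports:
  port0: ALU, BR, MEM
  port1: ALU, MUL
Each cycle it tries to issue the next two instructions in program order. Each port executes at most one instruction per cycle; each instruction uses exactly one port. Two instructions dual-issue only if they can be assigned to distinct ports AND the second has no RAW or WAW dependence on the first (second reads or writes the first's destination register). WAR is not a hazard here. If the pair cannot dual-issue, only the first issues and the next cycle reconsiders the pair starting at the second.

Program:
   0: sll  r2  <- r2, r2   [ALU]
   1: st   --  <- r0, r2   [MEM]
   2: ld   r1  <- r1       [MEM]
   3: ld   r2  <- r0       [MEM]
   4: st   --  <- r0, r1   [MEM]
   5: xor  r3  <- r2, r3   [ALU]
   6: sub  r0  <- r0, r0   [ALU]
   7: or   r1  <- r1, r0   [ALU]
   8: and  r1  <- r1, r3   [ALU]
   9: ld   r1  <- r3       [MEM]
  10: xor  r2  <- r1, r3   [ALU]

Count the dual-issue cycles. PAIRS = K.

0. sll @i0  | RAW r2
1. st @i1  | no-port MEM/MEM
2. ld @i2  | no-port MEM/MEM
3. ld @i3  | no-port MEM/MEM
4. st;xor @i4+i5  | 2-wide
5. sub @i6  | RAW r0
6. or @i7  | RAW+WAW r1
7. and @i8  | WAW r1
8. ld @i9  | RAW r1
9. xor @i10  | tail

PAIRS = 1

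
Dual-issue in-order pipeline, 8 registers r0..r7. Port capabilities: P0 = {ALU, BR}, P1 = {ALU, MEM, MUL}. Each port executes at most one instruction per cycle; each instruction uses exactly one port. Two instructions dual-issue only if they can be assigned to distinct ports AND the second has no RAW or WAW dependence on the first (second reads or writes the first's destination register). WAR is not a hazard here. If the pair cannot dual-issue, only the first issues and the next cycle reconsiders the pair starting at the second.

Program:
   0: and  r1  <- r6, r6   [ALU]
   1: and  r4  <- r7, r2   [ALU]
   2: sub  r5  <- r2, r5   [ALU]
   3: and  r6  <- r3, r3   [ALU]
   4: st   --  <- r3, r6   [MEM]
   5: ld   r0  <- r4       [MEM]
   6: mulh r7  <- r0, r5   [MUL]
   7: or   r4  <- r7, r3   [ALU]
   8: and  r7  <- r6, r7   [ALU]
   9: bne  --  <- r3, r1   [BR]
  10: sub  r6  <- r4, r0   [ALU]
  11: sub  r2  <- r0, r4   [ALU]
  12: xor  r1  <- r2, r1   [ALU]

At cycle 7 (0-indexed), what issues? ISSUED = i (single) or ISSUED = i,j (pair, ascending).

#0 head=0: and.ALU and.ALU i0+i1 dual
#1 head=2: sub.ALU and.ALU i2+i3 dual
#2 head=4: st.MEM i4 no-port MEM/MEM
#3 head=5: ld.MEM i5 no-port MEM/MUL
#4 head=6: mulh.MUL i6 RAW r7
#5 head=7: or.ALU and.ALU i7+i8 dual
#6 head=9: bne.BR sub.ALU i9+i10 dual
#7 head=11: sub.ALU i11 RAW r2
#8 head=12: xor.ALU i12 tail

ISSUED = 11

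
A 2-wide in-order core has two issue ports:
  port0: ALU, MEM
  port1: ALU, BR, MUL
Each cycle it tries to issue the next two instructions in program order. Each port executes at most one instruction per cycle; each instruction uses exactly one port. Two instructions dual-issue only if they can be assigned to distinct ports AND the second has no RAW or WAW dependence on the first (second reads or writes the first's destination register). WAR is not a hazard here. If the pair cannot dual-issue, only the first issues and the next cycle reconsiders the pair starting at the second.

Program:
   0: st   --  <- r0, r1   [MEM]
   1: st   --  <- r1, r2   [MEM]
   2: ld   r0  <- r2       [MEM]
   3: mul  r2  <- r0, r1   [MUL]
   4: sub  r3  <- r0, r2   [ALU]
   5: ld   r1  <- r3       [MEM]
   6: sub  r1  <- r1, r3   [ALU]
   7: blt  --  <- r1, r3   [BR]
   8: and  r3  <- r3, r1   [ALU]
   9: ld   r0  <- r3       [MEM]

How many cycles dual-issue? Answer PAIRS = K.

#0 head=0: st.MEM i0 no-port MEM/MEM
#1 head=1: st.MEM i1 no-port MEM/MEM
#2 head=2: ld.MEM i2 RAW r0
#3 head=3: mul.MUL i3 RAW r2
#4 head=4: sub.ALU i4 RAW r3
#5 head=5: ld.MEM i5 RAW+WAW r1
#6 head=6: sub.ALU i6 RAW r1
#7 head=7: blt.BR+and.ALU i7&i8 2-wide
#8 head=9: ld.MEM i9 tail

PAIRS = 1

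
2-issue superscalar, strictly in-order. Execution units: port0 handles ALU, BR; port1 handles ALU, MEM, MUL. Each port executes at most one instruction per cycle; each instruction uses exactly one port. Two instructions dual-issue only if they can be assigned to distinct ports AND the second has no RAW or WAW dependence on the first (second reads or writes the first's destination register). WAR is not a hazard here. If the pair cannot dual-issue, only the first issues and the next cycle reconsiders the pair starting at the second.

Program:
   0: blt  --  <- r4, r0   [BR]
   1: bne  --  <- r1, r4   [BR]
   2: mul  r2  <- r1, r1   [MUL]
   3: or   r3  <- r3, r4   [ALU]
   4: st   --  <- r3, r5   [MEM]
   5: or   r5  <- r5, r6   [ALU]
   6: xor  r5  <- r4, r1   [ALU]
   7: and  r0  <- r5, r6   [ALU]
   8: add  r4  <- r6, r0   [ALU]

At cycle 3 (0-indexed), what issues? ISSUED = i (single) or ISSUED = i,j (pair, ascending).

ISSUED = 4,5

c0: i0 blt.BR  no-port BR/BR
c1: i1&i2 bne.BR+mul.MUL  dual
c2: i3 or.ALU  RAW r3
c3: i4&i5 st.MEM+or.ALU  dual
c4: i6 xor.ALU  RAW r5
c5: i7 and.ALU  RAW r0
c6: i8 add.ALU  tail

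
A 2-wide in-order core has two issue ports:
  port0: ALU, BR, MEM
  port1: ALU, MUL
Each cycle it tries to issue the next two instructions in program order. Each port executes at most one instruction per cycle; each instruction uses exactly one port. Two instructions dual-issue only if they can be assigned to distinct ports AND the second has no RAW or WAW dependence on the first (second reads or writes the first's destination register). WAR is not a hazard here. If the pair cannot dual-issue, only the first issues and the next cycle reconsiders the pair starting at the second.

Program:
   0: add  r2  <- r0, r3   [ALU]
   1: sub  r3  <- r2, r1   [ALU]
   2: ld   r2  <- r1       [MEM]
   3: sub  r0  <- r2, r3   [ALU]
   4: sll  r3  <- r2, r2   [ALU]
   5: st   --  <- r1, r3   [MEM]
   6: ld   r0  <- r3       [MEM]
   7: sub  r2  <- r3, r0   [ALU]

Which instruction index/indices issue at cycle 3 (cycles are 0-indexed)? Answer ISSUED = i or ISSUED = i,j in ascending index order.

#0 head=0: add.ALU i0 RAW r2
#1 head=1: sub.ALU;ld.MEM i1/i2 dual
#2 head=3: sub.ALU;sll.ALU i3/i4 dual
#3 head=5: st.MEM i5 no-port MEM/MEM
#4 head=6: ld.MEM i6 RAW r0
#5 head=7: sub.ALU i7 tail

ISSUED = 5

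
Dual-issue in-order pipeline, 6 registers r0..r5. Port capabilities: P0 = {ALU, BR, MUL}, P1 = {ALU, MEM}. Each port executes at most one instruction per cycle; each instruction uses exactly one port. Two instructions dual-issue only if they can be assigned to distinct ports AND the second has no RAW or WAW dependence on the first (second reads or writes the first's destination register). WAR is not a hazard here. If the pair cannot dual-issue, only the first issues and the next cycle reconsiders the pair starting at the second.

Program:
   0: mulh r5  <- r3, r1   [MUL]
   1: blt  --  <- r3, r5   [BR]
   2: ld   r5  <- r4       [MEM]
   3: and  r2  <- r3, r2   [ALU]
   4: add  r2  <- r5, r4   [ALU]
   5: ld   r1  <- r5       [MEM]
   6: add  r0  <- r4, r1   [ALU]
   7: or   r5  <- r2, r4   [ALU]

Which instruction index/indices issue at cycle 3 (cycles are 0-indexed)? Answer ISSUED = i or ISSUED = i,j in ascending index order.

ISSUED = 4,5

#0 head=0: mulh i0 no-port MUL/BR
#1 head=1: blt;ld i1&i2 2-wide
#2 head=3: and i3 WAW r2
#3 head=4: add;ld i4&i5 2-wide
#4 head=6: add;or i6&i7 2-wide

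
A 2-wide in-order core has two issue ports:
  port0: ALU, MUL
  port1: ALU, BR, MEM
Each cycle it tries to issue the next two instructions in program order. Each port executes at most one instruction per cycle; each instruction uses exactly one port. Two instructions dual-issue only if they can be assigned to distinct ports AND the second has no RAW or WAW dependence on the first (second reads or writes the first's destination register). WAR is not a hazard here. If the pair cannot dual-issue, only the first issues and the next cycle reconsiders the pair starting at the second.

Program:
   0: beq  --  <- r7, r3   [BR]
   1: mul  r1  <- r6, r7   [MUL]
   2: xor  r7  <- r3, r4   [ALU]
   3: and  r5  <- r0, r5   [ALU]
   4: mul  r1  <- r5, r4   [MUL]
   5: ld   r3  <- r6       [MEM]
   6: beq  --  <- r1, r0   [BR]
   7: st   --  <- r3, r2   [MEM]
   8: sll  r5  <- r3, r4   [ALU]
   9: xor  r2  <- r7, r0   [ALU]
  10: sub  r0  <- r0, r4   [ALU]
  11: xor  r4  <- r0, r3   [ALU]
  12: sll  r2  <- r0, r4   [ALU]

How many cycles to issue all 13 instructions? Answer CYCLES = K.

CYCLES = 8

0. beq;mul @i0,i1  | dual
1. xor;and @i2,i3  | dual
2. mul;ld @i4,i5  | dual
3. beq @i6  | no-port BR/MEM
4. st;sll @i7,i8  | dual
5. xor;sub @i9,i10  | dual
6. xor @i11  | RAW r4
7. sll @i12  | tail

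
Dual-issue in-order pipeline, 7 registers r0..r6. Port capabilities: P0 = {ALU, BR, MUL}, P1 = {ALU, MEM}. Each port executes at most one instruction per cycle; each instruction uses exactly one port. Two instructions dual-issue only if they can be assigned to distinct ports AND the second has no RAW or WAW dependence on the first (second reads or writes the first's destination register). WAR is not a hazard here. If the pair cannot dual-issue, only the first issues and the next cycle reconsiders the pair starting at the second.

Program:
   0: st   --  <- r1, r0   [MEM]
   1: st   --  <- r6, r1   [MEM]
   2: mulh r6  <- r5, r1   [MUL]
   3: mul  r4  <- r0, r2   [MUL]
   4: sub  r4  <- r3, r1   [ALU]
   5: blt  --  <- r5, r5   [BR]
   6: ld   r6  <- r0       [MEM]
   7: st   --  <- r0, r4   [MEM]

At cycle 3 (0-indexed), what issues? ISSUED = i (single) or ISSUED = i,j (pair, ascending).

0. st.MEM @i0  | no-port MEM/MEM
1. st.MEM;mulh.MUL @i1,i2  | pair
2. mul.MUL @i3  | WAW r4
3. sub.ALU;blt.BR @i4,i5  | pair
4. ld.MEM @i6  | no-port MEM/MEM
5. st.MEM @i7  | tail

ISSUED = 4,5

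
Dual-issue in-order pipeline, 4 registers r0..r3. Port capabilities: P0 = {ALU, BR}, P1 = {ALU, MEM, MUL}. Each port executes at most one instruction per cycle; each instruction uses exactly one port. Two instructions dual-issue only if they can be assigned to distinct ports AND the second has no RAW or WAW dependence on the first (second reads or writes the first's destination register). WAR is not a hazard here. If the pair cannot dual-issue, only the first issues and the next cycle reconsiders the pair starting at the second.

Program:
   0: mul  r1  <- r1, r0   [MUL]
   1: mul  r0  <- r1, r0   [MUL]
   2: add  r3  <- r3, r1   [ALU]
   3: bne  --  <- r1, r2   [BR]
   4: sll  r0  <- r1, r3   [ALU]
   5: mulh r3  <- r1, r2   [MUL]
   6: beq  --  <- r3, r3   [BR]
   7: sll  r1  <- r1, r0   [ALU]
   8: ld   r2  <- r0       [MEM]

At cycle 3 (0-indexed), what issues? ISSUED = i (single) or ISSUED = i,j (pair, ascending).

ISSUED = 5

#0 head=0: mul i0 no-port MUL/MUL
#1 head=1: mul add i1&i2 2-wide
#2 head=3: bne sll i3&i4 2-wide
#3 head=5: mulh i5 RAW r3
#4 head=6: beq sll i6&i7 2-wide
#5 head=8: ld i8 tail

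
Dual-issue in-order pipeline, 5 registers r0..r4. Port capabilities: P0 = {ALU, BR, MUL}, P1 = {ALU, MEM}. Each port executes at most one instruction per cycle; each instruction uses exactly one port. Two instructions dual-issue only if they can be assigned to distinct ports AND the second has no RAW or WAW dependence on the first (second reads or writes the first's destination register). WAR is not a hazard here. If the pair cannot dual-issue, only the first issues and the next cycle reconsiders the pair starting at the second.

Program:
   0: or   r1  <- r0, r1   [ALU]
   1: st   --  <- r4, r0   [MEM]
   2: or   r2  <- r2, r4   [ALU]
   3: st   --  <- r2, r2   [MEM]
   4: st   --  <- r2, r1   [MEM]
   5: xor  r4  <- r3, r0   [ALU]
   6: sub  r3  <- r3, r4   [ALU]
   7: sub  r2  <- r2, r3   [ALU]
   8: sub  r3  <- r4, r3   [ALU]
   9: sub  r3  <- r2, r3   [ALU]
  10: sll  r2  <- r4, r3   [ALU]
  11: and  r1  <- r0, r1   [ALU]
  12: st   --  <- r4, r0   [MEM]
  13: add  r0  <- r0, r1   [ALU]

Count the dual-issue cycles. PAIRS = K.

c0: i0+i1 or st  pair
c1: i2 or  RAW r2
c2: i3 st  no-port MEM/MEM
c3: i4+i5 st xor  pair
c4: i6 sub  RAW r3
c5: i7+i8 sub sub  pair
c6: i9 sub  RAW r3
c7: i10+i11 sll and  pair
c8: i12+i13 st add  pair

PAIRS = 5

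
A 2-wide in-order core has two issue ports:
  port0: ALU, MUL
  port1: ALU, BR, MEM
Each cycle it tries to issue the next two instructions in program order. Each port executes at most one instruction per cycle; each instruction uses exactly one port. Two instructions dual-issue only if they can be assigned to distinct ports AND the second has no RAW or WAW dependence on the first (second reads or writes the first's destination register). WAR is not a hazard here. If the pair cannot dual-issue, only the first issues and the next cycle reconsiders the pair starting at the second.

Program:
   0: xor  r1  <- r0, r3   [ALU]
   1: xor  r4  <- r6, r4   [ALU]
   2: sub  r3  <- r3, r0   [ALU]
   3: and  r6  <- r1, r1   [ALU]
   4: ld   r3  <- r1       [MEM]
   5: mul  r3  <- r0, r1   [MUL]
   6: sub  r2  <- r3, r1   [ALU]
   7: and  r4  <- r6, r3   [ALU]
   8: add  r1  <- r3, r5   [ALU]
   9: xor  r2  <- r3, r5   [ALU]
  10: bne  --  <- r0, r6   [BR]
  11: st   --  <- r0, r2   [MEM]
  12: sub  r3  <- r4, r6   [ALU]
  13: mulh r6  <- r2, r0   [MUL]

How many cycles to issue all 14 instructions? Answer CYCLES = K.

#0 head=0: xor;xor i0,i1 2-wide
#1 head=2: sub;and i2,i3 2-wide
#2 head=4: ld i4 WAW r3
#3 head=5: mul i5 RAW r3
#4 head=6: sub;and i6,i7 2-wide
#5 head=8: add;xor i8,i9 2-wide
#6 head=10: bne i10 no-port BR/MEM
#7 head=11: st;sub i11,i12 2-wide
#8 head=13: mulh i13 tail

CYCLES = 9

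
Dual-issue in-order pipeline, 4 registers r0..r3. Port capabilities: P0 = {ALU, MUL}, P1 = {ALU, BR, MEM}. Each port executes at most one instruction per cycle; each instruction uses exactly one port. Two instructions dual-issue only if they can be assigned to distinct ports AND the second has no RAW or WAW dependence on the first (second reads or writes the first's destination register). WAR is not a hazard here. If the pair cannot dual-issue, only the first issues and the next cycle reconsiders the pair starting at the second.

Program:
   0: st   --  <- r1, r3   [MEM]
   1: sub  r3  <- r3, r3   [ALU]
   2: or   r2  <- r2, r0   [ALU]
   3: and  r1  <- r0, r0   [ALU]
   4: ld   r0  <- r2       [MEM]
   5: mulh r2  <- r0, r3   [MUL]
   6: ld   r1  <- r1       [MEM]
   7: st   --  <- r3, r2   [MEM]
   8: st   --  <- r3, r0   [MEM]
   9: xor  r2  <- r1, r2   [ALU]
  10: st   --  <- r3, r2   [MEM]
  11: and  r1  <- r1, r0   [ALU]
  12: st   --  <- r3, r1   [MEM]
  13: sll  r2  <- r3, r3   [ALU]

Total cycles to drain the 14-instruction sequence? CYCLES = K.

  cy0 -> i0&i1 (st/sub) pair
  cy1 -> i2&i3 (or/and) pair
  cy2 -> i4 (ld) RAW r0
  cy3 -> i5&i6 (mulh/ld) pair
  cy4 -> i7 (st) no-port MEM/MEM
  cy5 -> i8&i9 (st/xor) pair
  cy6 -> i10&i11 (st/and) pair
  cy7 -> i12&i13 (st/sll) pair

CYCLES = 8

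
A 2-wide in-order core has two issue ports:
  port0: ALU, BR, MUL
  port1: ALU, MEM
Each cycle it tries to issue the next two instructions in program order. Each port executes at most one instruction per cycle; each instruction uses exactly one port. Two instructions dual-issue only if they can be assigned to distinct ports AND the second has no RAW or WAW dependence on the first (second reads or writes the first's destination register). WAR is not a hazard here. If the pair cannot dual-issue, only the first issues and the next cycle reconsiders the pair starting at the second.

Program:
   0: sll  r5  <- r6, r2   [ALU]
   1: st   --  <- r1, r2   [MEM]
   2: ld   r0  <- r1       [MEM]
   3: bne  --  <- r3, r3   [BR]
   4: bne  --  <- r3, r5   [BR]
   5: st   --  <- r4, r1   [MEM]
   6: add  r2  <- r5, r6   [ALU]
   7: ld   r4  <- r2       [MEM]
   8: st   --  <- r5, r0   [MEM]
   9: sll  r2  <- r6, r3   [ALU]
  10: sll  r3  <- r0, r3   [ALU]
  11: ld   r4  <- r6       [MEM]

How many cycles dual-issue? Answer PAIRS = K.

PAIRS = 5

[0] i0/i1  sll/st  -- pair
[1] i2/i3  ld/bne  -- pair
[2] i4/i5  bne/st  -- pair
[3] i6  add  -- RAW r2
[4] i7  ld  -- no-port MEM/MEM
[5] i8/i9  st/sll  -- pair
[6] i10/i11  sll/ld  -- pair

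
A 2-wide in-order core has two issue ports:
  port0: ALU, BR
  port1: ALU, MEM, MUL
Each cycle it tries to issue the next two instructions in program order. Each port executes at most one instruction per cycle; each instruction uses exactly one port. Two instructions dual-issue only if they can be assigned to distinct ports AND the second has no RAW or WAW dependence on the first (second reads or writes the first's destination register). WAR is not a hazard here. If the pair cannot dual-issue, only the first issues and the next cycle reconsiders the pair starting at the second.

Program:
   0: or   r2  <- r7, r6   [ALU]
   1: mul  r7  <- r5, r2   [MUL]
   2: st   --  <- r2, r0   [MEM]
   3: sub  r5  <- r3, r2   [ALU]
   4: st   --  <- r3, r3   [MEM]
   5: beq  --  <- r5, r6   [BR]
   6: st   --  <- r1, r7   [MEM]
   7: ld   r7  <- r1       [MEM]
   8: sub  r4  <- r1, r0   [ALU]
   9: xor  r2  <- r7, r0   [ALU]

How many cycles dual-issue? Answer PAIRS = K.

PAIRS = 3

c0: i0 or.ALU  RAW r2
c1: i1 mul.MUL  no-port MUL/MEM
c2: i2/i3 st.MEM/sub.ALU  2-wide
c3: i4/i5 st.MEM/beq.BR  2-wide
c4: i6 st.MEM  no-port MEM/MEM
c5: i7/i8 ld.MEM/sub.ALU  2-wide
c6: i9 xor.ALU  tail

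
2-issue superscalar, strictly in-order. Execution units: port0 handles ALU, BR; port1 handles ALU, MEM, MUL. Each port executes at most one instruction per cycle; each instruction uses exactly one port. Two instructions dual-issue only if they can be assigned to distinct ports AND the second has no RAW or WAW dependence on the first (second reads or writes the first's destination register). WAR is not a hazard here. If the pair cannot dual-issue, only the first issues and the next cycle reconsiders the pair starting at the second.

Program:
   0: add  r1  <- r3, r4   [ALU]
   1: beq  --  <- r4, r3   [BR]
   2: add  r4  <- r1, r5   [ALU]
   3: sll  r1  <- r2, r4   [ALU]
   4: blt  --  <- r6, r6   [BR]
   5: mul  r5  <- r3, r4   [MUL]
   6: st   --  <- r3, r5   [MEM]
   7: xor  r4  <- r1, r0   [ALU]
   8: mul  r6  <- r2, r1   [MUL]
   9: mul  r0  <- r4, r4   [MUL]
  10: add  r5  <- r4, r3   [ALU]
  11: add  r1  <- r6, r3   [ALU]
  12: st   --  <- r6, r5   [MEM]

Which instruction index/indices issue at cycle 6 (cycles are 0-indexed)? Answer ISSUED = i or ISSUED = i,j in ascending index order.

#0 head=0: add.ALU;beq.BR i0&i1 dual
#1 head=2: add.ALU i2 RAW r4
#2 head=3: sll.ALU;blt.BR i3&i4 dual
#3 head=5: mul.MUL i5 no-port MUL/MEM
#4 head=6: st.MEM;xor.ALU i6&i7 dual
#5 head=8: mul.MUL i8 no-port MUL/MUL
#6 head=9: mul.MUL;add.ALU i9&i10 dual
#7 head=11: add.ALU;st.MEM i11&i12 dual

ISSUED = 9,10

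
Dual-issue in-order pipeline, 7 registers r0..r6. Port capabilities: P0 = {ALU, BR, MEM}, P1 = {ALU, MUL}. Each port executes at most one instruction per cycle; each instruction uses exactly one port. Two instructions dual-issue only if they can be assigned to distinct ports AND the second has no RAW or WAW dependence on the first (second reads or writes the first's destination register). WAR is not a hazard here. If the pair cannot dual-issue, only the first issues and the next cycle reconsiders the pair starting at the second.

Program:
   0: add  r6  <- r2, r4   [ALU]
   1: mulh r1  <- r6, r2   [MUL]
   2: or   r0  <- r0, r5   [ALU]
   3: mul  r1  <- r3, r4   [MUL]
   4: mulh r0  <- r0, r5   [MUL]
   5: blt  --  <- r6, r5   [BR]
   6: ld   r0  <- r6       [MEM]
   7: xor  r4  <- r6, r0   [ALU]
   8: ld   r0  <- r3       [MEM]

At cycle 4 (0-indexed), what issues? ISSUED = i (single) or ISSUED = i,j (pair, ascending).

ISSUED = 6

  cy0 -> i0 (add) RAW r6
  cy1 -> i1/i2 (mulh/or) dual
  cy2 -> i3 (mul) no-port MUL/MUL
  cy3 -> i4/i5 (mulh/blt) dual
  cy4 -> i6 (ld) RAW r0
  cy5 -> i7/i8 (xor/ld) dual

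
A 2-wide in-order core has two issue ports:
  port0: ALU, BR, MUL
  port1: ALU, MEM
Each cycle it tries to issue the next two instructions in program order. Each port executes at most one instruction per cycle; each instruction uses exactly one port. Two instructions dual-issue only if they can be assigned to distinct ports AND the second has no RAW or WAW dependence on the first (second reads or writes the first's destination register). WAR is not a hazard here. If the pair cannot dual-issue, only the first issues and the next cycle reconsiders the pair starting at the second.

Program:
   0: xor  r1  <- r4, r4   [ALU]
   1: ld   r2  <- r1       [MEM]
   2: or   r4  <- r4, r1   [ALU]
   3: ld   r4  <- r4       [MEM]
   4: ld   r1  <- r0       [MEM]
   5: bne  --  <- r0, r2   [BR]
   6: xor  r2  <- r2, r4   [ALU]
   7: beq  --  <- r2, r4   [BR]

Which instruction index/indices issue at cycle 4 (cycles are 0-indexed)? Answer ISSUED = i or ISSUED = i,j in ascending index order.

ISSUED = 6

[0] i0  xor  -- RAW r1
[1] i1+i2  ld;or  -- 2-wide
[2] i3  ld  -- no-port MEM/MEM
[3] i4+i5  ld;bne  -- 2-wide
[4] i6  xor  -- RAW r2
[5] i7  beq  -- tail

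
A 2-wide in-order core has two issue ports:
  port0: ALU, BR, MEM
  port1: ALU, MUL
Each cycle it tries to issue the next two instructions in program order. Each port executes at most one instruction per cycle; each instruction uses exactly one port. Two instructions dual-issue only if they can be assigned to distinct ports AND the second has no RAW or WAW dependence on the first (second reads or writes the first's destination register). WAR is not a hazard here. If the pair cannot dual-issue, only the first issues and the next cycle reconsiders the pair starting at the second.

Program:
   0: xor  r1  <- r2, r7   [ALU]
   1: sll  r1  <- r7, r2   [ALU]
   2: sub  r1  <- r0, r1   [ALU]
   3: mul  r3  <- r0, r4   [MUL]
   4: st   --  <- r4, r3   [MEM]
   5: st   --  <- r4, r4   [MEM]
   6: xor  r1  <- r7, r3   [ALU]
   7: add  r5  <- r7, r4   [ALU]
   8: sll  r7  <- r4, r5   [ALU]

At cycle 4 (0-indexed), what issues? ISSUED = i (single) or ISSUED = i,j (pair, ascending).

ISSUED = 5,6

#0 head=0: xor.ALU i0 WAW r1
#1 head=1: sll.ALU i1 RAW+WAW r1
#2 head=2: sub.ALU/mul.MUL i2&i3 dual
#3 head=4: st.MEM i4 no-port MEM/MEM
#4 head=5: st.MEM/xor.ALU i5&i6 dual
#5 head=7: add.ALU i7 RAW r5
#6 head=8: sll.ALU i8 tail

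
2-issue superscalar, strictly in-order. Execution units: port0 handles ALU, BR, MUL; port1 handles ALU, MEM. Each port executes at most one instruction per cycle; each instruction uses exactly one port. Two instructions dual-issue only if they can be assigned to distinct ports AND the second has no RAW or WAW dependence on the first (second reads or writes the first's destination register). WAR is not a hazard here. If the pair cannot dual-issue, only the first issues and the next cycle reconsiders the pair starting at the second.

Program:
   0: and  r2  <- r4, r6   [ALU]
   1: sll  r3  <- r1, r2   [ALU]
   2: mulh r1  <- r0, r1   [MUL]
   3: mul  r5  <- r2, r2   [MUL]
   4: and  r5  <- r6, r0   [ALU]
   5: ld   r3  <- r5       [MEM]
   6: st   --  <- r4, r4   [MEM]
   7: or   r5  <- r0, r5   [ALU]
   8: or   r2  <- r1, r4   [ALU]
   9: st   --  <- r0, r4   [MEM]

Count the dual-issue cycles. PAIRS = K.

#0 head=0: and i0 RAW r2
#1 head=1: sll+mulh i1/i2 2-wide
#2 head=3: mul i3 WAW r5
#3 head=4: and i4 RAW r5
#4 head=5: ld i5 no-port MEM/MEM
#5 head=6: st+or i6/i7 2-wide
#6 head=8: or+st i8/i9 2-wide

PAIRS = 3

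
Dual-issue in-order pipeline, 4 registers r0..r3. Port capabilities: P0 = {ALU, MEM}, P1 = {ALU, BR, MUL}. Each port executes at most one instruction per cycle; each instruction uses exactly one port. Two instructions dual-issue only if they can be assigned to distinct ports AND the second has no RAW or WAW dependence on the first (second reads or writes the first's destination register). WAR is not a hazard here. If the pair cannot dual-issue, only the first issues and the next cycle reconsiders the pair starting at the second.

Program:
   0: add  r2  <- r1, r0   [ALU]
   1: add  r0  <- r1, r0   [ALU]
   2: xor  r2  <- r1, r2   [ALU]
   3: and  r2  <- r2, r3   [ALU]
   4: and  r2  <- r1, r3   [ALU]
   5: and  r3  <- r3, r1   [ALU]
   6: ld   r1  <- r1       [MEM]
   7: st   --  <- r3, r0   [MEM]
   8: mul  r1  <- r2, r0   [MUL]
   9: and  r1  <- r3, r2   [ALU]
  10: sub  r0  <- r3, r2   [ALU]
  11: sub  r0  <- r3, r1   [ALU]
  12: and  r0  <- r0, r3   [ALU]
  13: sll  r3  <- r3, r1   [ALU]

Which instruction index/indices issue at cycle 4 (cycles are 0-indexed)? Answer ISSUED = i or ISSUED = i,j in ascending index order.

ISSUED = 6

[0] i0/i1  add/add  -- 2-wide
[1] i2  xor  -- RAW+WAW r2
[2] i3  and  -- WAW r2
[3] i4/i5  and/and  -- 2-wide
[4] i6  ld  -- no-port MEM/MEM
[5] i7/i8  st/mul  -- 2-wide
[6] i9/i10  and/sub  -- 2-wide
[7] i11  sub  -- RAW+WAW r0
[8] i12/i13  and/sll  -- 2-wide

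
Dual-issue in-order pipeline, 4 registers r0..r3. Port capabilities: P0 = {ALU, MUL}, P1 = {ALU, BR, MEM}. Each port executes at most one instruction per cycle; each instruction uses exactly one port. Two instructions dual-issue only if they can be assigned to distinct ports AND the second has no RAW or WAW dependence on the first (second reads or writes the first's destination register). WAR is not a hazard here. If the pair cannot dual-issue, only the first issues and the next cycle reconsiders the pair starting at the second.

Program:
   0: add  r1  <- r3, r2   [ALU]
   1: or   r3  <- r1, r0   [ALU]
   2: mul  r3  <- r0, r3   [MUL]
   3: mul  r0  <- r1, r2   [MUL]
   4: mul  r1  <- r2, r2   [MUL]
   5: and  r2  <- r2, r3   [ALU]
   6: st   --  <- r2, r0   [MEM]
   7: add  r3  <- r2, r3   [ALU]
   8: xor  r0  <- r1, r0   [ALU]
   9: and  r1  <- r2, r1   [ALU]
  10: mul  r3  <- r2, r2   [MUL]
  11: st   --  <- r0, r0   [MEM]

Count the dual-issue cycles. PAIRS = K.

PAIRS = 4

t=0 i0:add ; RAW r1
t=1 i1:or ; RAW+WAW r3
t=2 i2:mul ; no-port MUL/MUL
t=3 i3:mul ; no-port MUL/MUL
t=4 i4,i5:mul/and ; dual
t=5 i6,i7:st/add ; dual
t=6 i8,i9:xor/and ; dual
t=7 i10,i11:mul/st ; dual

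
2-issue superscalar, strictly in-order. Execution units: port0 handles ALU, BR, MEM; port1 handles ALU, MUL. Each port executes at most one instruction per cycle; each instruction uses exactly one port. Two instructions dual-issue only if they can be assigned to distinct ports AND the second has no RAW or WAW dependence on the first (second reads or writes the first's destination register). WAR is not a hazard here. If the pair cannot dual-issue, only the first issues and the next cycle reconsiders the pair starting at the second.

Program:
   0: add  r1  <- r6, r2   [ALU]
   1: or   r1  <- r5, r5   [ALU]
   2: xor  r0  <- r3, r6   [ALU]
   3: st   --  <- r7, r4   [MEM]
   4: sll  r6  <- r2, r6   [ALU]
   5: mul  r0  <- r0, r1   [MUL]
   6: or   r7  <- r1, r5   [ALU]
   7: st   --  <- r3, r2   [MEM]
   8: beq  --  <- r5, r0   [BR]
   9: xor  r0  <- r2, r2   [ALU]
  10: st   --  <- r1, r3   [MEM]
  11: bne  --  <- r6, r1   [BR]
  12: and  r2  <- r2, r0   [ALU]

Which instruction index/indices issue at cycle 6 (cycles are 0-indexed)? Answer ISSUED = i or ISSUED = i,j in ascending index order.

[0] i0  add  -- WAW r1
[1] i1+i2  or+xor  -- pair
[2] i3+i4  st+sll  -- pair
[3] i5+i6  mul+or  -- pair
[4] i7  st  -- no-port MEM/BR
[5] i8+i9  beq+xor  -- pair
[6] i10  st  -- no-port MEM/BR
[7] i11+i12  bne+and  -- pair

ISSUED = 10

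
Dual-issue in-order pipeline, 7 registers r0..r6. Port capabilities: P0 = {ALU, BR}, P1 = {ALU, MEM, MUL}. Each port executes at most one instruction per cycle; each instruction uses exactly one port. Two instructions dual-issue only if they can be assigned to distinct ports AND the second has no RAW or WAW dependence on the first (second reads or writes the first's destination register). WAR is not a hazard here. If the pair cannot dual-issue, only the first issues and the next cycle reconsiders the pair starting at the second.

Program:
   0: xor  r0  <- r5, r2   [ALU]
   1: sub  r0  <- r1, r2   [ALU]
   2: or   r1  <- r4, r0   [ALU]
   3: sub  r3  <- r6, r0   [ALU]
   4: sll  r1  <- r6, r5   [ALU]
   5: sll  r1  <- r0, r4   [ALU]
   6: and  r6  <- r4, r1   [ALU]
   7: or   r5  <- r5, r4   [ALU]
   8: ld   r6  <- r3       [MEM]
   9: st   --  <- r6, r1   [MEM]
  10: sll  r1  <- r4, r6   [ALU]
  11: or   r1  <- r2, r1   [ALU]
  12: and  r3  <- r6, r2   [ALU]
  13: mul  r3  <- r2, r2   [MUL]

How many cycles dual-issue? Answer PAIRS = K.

PAIRS = 4

t=0 i0:xor.ALU ; WAW r0
t=1 i1:sub.ALU ; RAW r0
t=2 i2,i3:or.ALU;sub.ALU ; 2-wide
t=3 i4:sll.ALU ; WAW r1
t=4 i5:sll.ALU ; RAW r1
t=5 i6,i7:and.ALU;or.ALU ; 2-wide
t=6 i8:ld.MEM ; no-port MEM/MEM
t=7 i9,i10:st.MEM;sll.ALU ; 2-wide
t=8 i11,i12:or.ALU;and.ALU ; 2-wide
t=9 i13:mul.MUL ; tail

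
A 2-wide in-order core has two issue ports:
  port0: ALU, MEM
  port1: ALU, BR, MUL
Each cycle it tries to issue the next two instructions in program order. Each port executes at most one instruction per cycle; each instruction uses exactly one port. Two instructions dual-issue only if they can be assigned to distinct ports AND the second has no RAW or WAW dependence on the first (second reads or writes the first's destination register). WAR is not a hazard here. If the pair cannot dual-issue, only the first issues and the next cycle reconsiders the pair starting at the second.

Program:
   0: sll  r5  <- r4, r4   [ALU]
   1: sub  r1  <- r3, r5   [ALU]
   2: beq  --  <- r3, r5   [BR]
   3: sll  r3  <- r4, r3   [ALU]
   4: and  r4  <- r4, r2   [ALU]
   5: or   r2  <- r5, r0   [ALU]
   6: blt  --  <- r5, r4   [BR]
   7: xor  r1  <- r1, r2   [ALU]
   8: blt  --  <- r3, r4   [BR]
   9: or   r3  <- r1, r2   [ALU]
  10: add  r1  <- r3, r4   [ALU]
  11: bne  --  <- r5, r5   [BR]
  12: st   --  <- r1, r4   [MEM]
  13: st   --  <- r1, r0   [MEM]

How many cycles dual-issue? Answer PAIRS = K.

c0: i0 sll  RAW r5
c1: i1&i2 sub/beq  dual
c2: i3&i4 sll/and  dual
c3: i5&i6 or/blt  dual
c4: i7&i8 xor/blt  dual
c5: i9 or  RAW r3
c6: i10&i11 add/bne  dual
c7: i12 st  no-port MEM/MEM
c8: i13 st  tail

PAIRS = 5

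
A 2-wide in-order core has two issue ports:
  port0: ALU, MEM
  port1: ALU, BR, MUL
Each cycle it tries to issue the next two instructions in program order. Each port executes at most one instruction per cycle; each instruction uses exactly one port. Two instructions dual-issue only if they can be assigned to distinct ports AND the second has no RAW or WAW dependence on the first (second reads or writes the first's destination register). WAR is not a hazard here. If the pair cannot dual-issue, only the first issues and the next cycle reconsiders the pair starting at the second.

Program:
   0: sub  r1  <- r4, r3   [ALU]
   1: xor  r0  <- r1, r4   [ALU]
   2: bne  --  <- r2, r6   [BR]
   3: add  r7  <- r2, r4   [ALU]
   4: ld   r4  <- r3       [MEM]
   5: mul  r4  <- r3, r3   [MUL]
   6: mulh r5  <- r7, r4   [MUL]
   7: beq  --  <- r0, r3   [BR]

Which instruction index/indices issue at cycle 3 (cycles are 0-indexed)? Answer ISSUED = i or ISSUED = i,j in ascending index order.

[0] i0  sub.ALU  -- RAW r1
[1] i1&i2  xor.ALU bne.BR  -- pair
[2] i3&i4  add.ALU ld.MEM  -- pair
[3] i5  mul.MUL  -- no-port MUL/MUL
[4] i6  mulh.MUL  -- no-port MUL/BR
[5] i7  beq.BR  -- tail

ISSUED = 5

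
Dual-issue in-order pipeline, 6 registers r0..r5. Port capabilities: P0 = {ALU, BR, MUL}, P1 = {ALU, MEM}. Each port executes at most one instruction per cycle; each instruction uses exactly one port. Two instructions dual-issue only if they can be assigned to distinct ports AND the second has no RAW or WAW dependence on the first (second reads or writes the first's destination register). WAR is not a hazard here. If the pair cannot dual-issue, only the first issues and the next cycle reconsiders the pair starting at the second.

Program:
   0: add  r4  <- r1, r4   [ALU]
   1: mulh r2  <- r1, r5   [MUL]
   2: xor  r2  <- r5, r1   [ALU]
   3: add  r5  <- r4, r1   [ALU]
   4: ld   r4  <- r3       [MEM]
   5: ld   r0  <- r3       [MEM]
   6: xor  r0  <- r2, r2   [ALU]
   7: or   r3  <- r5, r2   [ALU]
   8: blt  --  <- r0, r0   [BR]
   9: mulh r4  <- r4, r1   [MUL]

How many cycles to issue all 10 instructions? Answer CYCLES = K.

CYCLES = 7

#0 head=0: add+mulh i0&i1 pair
#1 head=2: xor+add i2&i3 pair
#2 head=4: ld i4 no-port MEM/MEM
#3 head=5: ld i5 WAW r0
#4 head=6: xor+or i6&i7 pair
#5 head=8: blt i8 no-port BR/MUL
#6 head=9: mulh i9 tail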